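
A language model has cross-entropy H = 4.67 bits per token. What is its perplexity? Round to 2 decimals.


Perplexity formula: PP = 2^H
H = 4.67
PP = 2^4.67
Decompose: 2^4.67 = 2^4 * 2^0.67
2^4 = 16, 2^0.67 ~ 1.5910730
PP ~ 16 * 1.5910730 = 25.4571680
Rounded to 2 decimals: 25.46

25.46


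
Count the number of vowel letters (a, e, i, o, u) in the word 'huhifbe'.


Scanning each character of 'huhifbe':
  Position 1: 'h' -> consonant (running count: 0)
  Position 2: 'u' -> vowel (running count: 1)
  Position 3: 'h' -> consonant (running count: 1)
  Position 4: 'i' -> vowel (running count: 2)
  Position 5: 'f' -> consonant (running count: 2)
  Position 6: 'b' -> consonant (running count: 2)
  Position 7: 'e' -> vowel (running count: 3)
Total vowels: 3

3


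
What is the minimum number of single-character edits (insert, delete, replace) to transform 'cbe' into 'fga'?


Building DP table for s1='cbe' (len 3) and s2='fga' (len 3):
       f  g  a
    0  1  2  3
  c 1  1  2  3
  b 2  2  2  3
  e 3  3  3  3
Edit distance = dp[3][3] = 3

3


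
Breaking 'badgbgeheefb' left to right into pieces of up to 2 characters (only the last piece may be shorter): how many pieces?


'badgbgeheefb' has 12 characters.
Chunking with max size 2:
  Chunk 1: 'ba' (positions 0-1)
  Chunk 2: 'dg' (positions 2-3)
  Chunk 3: 'bg' (positions 4-5)
  Chunk 4: 'eh' (positions 6-7)
  Chunk 5: 'ee' (positions 8-9)
  Chunk 6: 'fb' (positions 10-11)
Total chunks: ceil(12 / 2) = 6

6


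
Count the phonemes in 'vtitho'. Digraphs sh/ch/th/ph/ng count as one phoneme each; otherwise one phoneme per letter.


Parsing 'vtitho' greedily, digraphs first:
  'v' -> consonant phoneme (phonemes so far: 1)
  't' -> consonant phoneme (phonemes so far: 2)
  'i' -> vowel phoneme (phonemes so far: 3)
  'th' -> digraph (1 consonant phoneme) (phonemes so far: 4)
  'o' -> vowel phoneme (phonemes so far: 5)
Total phonemes: 5

5


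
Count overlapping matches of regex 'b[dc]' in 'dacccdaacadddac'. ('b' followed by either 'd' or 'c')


Pattern: b[dc] means 'b' followed by either 'd' or 'c'.
Scanning 'dacccdaacadddac' position-by-position:
  Pos 0: window 'da' -> no
  Pos 1: window 'ac' -> no
  Pos 2: window 'cc' -> no
  Pos 3: window 'cc' -> no
  Pos 4: window 'cd' -> no
  Pos 5: window 'da' -> no
  Pos 6: window 'aa' -> no
  Pos 7: window 'ac' -> no
  Pos 8: window 'ca' -> no
  Pos 9: window 'ad' -> no
  Pos 10: window 'dd' -> no
  Pos 11: window 'dd' -> no
  Pos 12: window 'da' -> no
  Pos 13: window 'ac' -> no
  Pos 14: window 'c' -> no
Total matches: 0

0


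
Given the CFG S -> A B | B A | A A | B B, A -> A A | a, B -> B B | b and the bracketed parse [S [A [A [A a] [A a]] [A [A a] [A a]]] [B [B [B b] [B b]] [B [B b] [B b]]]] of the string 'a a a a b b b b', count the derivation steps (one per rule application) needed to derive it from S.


Every bracketed nonterminal node [X ...] in the tree is produced by exactly one rule application.
Reading the tree off as a leftmost derivation:
  Step 1: S  =>  A B   (applied S -> A B)
  Step 2: A B  =>  A A B   (applied A -> A A)
  Step 3: A A B  =>  A A A B   (applied A -> A A)
  Step 4: A A A B  =>  a A A B   (applied A -> a)
  Step 5: a A A B  =>  a a A B   (applied A -> a)
  Step 6: a a A B  =>  a a A A B   (applied A -> A A)
  Step 7: a a A A B  =>  a a a A B   (applied A -> a)
  Step 8: a a a A B  =>  a a a a B   (applied A -> a)
  Step 9: a a a a B  =>  a a a a B B   (applied B -> B B)
  Step 10: a a a a B B  =>  a a a a B B B   (applied B -> B B)
  Step 11: a a a a B B B  =>  a a a a b B B   (applied B -> b)
  Step 12: a a a a b B B  =>  a a a a b b B   (applied B -> b)
  Step 13: a a a a b b B  =>  a a a a b b B B   (applied B -> B B)
  Step 14: a a a a b b B B  =>  a a a a b b b B   (applied B -> b)
  Step 15: a a a a b b b B  =>  a a a a b b b b   (applied B -> b)
Final yield: a a a a b b b b
Total rewrite steps: 15

15


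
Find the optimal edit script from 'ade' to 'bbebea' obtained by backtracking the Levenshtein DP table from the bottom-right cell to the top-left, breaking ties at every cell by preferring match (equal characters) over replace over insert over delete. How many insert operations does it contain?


Edit distance = 5. Backtracking from cell (3, 6) with preference match > replace > insert > delete,
then listing the resulting alignment 'ade' -> 'bbebea' left to right:
  Step 1: insert 'b' [insertion #1]
  Step 2: insert 'b' [insertion #2]
  Step 3: replace a->e
  Step 4: replace d->b
  Step 5: keep 'e'
  Step 6: insert 'a' [insertion #3]
Total insertions: 3

3


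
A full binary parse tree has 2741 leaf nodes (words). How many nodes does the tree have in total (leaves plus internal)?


Leaf nodes (terminals): 2741
Internal nodes = n - 1 = 2741 - 1 = 2740
Total = leaves + internal = 2741 + 2740 = 5481

5481


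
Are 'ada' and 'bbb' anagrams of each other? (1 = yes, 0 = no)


Sort characters of 'ada': 'aad'
Sort characters of 'bbb': 'bbb'
Sorted forms differ -> they are NOT anagrams
Result: 0

0


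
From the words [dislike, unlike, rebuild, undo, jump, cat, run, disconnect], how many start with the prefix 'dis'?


Checking each word for prefix 'dis':
  'dislike' -> YES, starts with 'dis' (count: 1)
  'unlike' -> no (count: 1)
  'rebuild' -> no (count: 1)
  'undo' -> no (count: 1)
  'jump' -> no (count: 1)
  'cat' -> no (count: 1)
  'run' -> no (count: 1)
  'disconnect' -> YES, starts with 'dis' (count: 2)
Total with prefix 'dis': 2

2


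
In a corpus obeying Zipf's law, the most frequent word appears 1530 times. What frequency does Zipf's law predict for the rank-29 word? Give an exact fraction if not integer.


Zipf's law: freq(rank) = f1 / rank
f1 = 1530, rank = 29
freq = 1530 / 29
GCD(1530, 29) = 1
Simplified: 1530/29

1530/29


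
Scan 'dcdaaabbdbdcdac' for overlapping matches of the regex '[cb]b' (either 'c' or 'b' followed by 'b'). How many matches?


Pattern: [cb]b means either 'c' or 'b' followed by 'b'.
Scanning 'dcdaaabbdbdcdac' position-by-position:
  Pos 0: window 'dc' -> no
  Pos 1: window 'cd' -> no
  Pos 2: window 'da' -> no
  Pos 3: window 'aa' -> no
  Pos 4: window 'aa' -> no
  Pos 5: window 'ab' -> no
  Pos 6: window 'bb' -> MATCH
  Pos 7: window 'bd' -> no
  Pos 8: window 'db' -> no
  Pos 9: window 'bd' -> no
  Pos 10: window 'dc' -> no
  Pos 11: window 'cd' -> no
  Pos 12: window 'da' -> no
  Pos 13: window 'ac' -> no
  Pos 14: window 'c' -> no
Total matches: 1

1


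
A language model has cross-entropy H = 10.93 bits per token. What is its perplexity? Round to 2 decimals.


Perplexity formula: PP = 2^H
H = 10.93
PP = 2^10.93
Decompose: 2^10.93 = 2^10 * 2^0.93
2^10 = 1024, 2^0.93 ~ 1.9052760
PP ~ 1024 * 1.9052760 = 1951.0026240
Rounded to 2 decimals: 1951.00

1951.00


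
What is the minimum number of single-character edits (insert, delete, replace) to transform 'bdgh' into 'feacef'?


Building DP table for s1='bdgh' (len 4) and s2='feacef' (len 6):
       f  e  a  c  e  f
    0  1  2  3  4  5  6
  b 1  1  2  3  4  5  6
  d 2  2  2  3  4  5  6
  g 3  3  3  3  4  5  6
  h 4  4  4  4  4  5  6
Edit distance = dp[4][6] = 6

6


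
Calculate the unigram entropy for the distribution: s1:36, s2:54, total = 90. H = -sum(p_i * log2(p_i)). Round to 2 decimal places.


Computing entropy H = -sum(p_i * log2(p_i)):
  s1: p = 36/90 = 0.4000, -p*log2(p) = 0.5288
  s2: p = 54/90 = 0.6000, -p*log2(p) = 0.4422
H = sum of terms = 0.9710
Rounded to 2 decimals: 0.97

0.97


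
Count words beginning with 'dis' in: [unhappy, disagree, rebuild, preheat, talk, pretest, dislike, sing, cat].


Checking each word for prefix 'dis':
  'unhappy' -> no (count: 0)
  'disagree' -> YES, starts with 'dis' (count: 1)
  'rebuild' -> no (count: 1)
  'preheat' -> no (count: 1)
  'talk' -> no (count: 1)
  'pretest' -> no (count: 1)
  'dislike' -> YES, starts with 'dis' (count: 2)
  'sing' -> no (count: 2)
  'cat' -> no (count: 2)
Total with prefix 'dis': 2

2


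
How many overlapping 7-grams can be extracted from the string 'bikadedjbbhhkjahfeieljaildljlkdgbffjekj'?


String 'bikadedjbbhhkjahfeieljaildljlkdgbffjekj' has length L = 39.
Number of overlapping n-grams = L - n + 1
Substituting: 39 - 7 + 1 = 33

33


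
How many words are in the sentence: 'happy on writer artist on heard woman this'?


Counting words by splitting on spaces:
  Word 1: 'happy'
  Word 2: 'on'
  Word 3: 'writer'
  Word 4: 'artist'
  Word 5: 'on'
  Word 6: 'heard'
  Word 7: 'woman'
  Word 8: 'this'
Total words: 8

8


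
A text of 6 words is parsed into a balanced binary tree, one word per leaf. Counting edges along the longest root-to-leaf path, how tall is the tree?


In a balanced binary tree with n leaves the deepest leaf is ceil(log2(n)) edges below the root.
log2(6) = 2.5850
ceil(2.5850) = 3
height (edges) = 3

3


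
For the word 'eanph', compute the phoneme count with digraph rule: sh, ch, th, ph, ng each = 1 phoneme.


Parsing 'eanph' greedily, digraphs first:
  'e' -> vowel phoneme (phonemes so far: 1)
  'a' -> vowel phoneme (phonemes so far: 2)
  'n' -> consonant phoneme (phonemes so far: 3)
  'ph' -> digraph (1 consonant phoneme) (phonemes so far: 4)
Total phonemes: 4

4


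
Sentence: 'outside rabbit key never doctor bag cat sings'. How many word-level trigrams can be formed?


Word trigrams from [8] words:
  Trigram 1: (outside rabbit key)
  Trigram 2: (rabbit key never)
  Trigram 3: (key never doctor)
  Trigram 4: (never doctor bag)
  Trigram 5: (doctor bag cat)
  Trigram 6: (bag cat sings)
Total word trigrams: 8 - 2 = 6

6


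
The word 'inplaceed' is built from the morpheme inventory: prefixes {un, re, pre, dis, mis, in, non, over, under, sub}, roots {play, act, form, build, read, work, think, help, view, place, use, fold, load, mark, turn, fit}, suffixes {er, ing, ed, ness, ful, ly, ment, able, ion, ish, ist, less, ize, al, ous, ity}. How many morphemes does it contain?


Segmenting 'inplaceed' against the inventory:
  'in' -> prefix (morpheme 1)
  'place' -> root (morpheme 2)
  'ed' -> suffix (morpheme 3)
Total morphemes: 3

3


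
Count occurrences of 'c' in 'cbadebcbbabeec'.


Scanning 'cbadebcbbabeec' for 'c':
  Position 0: 'c' -> MATCH (count: 1)
  Position 6: 'c' -> MATCH (count: 2)
  Position 13: 'c' -> MATCH (count: 3)
Total occurrences of 'c': 3

3


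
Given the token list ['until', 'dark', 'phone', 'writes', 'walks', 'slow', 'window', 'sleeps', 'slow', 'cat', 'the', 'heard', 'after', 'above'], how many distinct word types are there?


Listing all tokens and tracking unique types:
  Token 1: 'until' -> NEW (unique so far: 1)
  Token 2: 'dark' -> NEW (unique so far: 2)
  Token 3: 'phone' -> NEW (unique so far: 3)
  Token 4: 'writes' -> NEW (unique so far: 4)
  Token 5: 'walks' -> NEW (unique so far: 5)
  Token 6: 'slow' -> NEW (unique so far: 6)
  Token 7: 'window' -> NEW (unique so far: 7)
  Token 8: 'sleeps' -> NEW (unique so far: 8)
  Token 9: 'slow' -> duplicate (unique so far: 8)
  Token 10: 'cat' -> NEW (unique so far: 9)
  Token 11: 'the' -> NEW (unique so far: 10)
  Token 12: 'heard' -> NEW (unique so far: 11)
  Token 13: 'after' -> NEW (unique so far: 12)
  Token 14: 'above' -> NEW (unique so far: 13)
Unique types: ('above', 'after', 'cat', 'dark', 'heard', 'phone', 'sleeps', 'slow', 'the', 'until', 'walks', 'window', 'writes')
Vocabulary size: 13

13


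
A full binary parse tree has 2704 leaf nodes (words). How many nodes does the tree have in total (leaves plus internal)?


Leaf nodes (terminals): 2704
Internal nodes = n - 1 = 2704 - 1 = 2703
Total = leaves + internal = 2704 + 2703 = 5407

5407


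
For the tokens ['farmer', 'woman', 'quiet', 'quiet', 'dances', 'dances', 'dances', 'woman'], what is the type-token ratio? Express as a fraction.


Tokens: 8
Unique types: ('dances', 'farmer', 'quiet', 'woman') = 4
TTR = 4/8
Simplify: divide both by 4 -> 1/2
TTR = 1/2

1/2


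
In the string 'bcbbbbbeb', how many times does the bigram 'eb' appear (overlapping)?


Scanning 'bcbbbbbeb' for bigram 'eb':
  Position 0: 'bc' -> no
  Position 1: 'cb' -> no
  Position 2: 'bb' -> no
  Position 3: 'bb' -> no
  Position 4: 'bb' -> no
  Position 5: 'bb' -> no
  Position 6: 'be' -> no
  Position 7: 'eb' -> MATCH
Total matches: 1

1


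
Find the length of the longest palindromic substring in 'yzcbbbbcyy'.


Scanning 'yzcbbbbcyy' for palindromic substrings.
Substring at positions 2-7: 'cbbbbc'.
Check: reverse('cbbbbc') = 'cbbbbc' -> palindrome confirmed.
Neighbouring characters ('z' / 'y') break symmetry, so it cannot extend further.
No longer palindromic substring exists; longest length = 6

6


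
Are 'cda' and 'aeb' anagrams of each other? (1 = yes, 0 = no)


Sort characters of 'cda': 'acd'
Sort characters of 'aeb': 'abe'
Sorted forms differ -> they are NOT anagrams
Result: 0

0


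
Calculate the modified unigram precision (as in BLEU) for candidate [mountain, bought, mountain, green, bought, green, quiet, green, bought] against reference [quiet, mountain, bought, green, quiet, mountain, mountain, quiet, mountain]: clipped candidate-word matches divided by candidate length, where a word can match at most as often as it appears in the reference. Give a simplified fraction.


Reference word counts: {'bought': 1, 'green': 1, 'mountain': 4, 'quiet': 3}
Checking each candidate word (with clipping):
  'mountain' -> in reference (ref count 4, used 1/4) -> match (matches: 1)
  'bought' -> in reference (ref count 1, used 1/1) -> match (matches: 2)
  'mountain' -> in reference (ref count 4, used 2/4) -> match (matches: 3)
  'green' -> in reference (ref count 1, used 1/1) -> match (matches: 4)
  'bought' -> ref count 1 already used up (1/1) -> clipped, no match (matches: 4)
  'green' -> ref count 1 already used up (1/1) -> clipped, no match (matches: 4)
  'quiet' -> in reference (ref count 3, used 1/3) -> match (matches: 5)
  'green' -> ref count 1 already used up (1/1) -> clipped, no match (matches: 5)
  'bought' -> ref count 1 already used up (1/1) -> clipped, no match (matches: 5)
Clipped matches: 5, Candidate length: 9
Precision = 5/9

5/9


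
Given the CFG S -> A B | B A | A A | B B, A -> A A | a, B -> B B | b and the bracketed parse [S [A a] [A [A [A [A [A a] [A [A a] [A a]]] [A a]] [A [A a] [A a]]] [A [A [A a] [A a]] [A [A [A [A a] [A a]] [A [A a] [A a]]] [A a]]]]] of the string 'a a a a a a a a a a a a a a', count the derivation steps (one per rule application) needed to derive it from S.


Every bracketed nonterminal node [X ...] in the tree is produced by exactly one rule application.
Reading the tree off as a leftmost derivation:
  Step 1: S  =>  A A   (applied S -> A A)
  Step 2: A A  =>  a A   (applied A -> a)
  Step 3: a A  =>  a A A   (applied A -> A A)
  Step 4: a A A  =>  a A A A   (applied A -> A A)
  Step 5: a A A A  =>  a A A A A   (applied A -> A A)
  Step 6: a A A A A  =>  a A A A A A   (applied A -> A A)
  Step 7: a A A A A A  =>  a a A A A A   (applied A -> a)
  Step 8: a a A A A A  =>  a a A A A A A   (applied A -> A A)
  Step 9: a a A A A A A  =>  a a a A A A A   (applied A -> a)
  Step 10: a a a A A A A  =>  a a a a A A A   (applied A -> a)
  Step 11: a a a a A A A  =>  a a a a a A A   (applied A -> a)
  Step 12: a a a a a A A  =>  a a a a a A A A   (applied A -> A A)
  Step 13: a a a a a A A A  =>  a a a a a a A A   (applied A -> a)
  Step 14: a a a a a a A A  =>  a a a a a a a A   (applied A -> a)
  Step 15: a a a a a a a A  =>  a a a a a a a A A   (applied A -> A A)
  Step 16: a a a a a a a A A  =>  a a a a a a a A A A   (applied A -> A A)
  Step 17: a a a a a a a A A A  =>  a a a a a a a a A A   (applied A -> a)
  Step 18: a a a a a a a a A A  =>  a a a a a a a a a A   (applied A -> a)
  Step 19: a a a a a a a a a A  =>  a a a a a a a a a A A   (applied A -> A A)
  Step 20: a a a a a a a a a A A  =>  a a a a a a a a a A A A   (applied A -> A A)
  Step 21: a a a a a a a a a A A A  =>  a a a a a a a a a A A A A   (applied A -> A A)
  Step 22: a a a a a a a a a A A A A  =>  a a a a a a a a a a A A A   (applied A -> a)
  Step 23: a a a a a a a a a a A A A  =>  a a a a a a a a a a a A A   (applied A -> a)
  Step 24: a a a a a a a a a a a A A  =>  a a a a a a a a a a a A A A   (applied A -> A A)
  Step 25: a a a a a a a a a a a A A A  =>  a a a a a a a a a a a a A A   (applied A -> a)
  Step 26: a a a a a a a a a a a a A A  =>  a a a a a a a a a a a a a A   (applied A -> a)
  Step 27: a a a a a a a a a a a a a A  =>  a a a a a a a a a a a a a a   (applied A -> a)
Final yield: a a a a a a a a a a a a a a
Total rewrite steps: 27

27


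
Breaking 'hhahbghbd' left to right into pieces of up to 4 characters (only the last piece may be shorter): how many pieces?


'hhahbghbd' has 9 characters.
Chunking with max size 4:
  Chunk 1: 'hhah' (positions 0-3)
  Chunk 2: 'bghb' (positions 4-7)
  Chunk 3: 'd' (positions 8-8)
Total chunks: ceil(9 / 4) = 3

3


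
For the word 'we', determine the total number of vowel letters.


Scanning each character of 'we':
  Position 1: 'w' -> consonant (running count: 0)
  Position 2: 'e' -> vowel (running count: 1)
Total vowels: 1

1


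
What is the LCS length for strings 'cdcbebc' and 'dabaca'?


DP table for LCS of 'cdcbebc' and 'dabaca':
       d  a  b  a  c  a
    0  0  0  0  0  0  0
  c 0  0  0  0  0  1  1
  d 0  1  1  1  1  1  1
  c 0  1  1  1  1  2  2
  b 0  1  1  2  2  2  2
  e 0  1  1  2  2  2  2
  b 0  1  1  2  2  2  2
  c 0  1  1  2  2  3  3
LCS: 'dbc'
LCS length = 3

3


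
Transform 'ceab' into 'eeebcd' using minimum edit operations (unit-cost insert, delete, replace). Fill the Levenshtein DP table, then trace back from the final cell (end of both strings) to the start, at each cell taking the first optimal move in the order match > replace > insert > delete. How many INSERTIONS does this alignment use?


Edit distance = 4. Backtracking from cell (4, 6) with preference match > replace > insert > delete,
then listing the resulting alignment 'ceab' -> 'eeebcd' left to right:
  Step 1: replace c->e
  Step 2: keep 'e'
  Step 3: replace a->e
  Step 4: keep 'b'
  Step 5: insert 'c' [insertion #1]
  Step 6: insert 'd' [insertion #2]
Total insertions: 2

2


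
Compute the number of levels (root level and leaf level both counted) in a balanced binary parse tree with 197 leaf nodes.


In a balanced binary tree with n leaves the deepest leaf is ceil(log2(n)) edges below the root,
so counting node levels inclusive of root and leaves gives ceil(log2(n)) + 1 levels.
log2(197) = 7.6221
ceil(7.6221) = 8
levels = 8 + 1 = 9

9


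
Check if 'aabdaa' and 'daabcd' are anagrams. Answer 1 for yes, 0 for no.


Sort characters of 'aabdaa': 'aaaabd'
Sort characters of 'daabcd': 'aabcdd'
Sorted forms differ -> they are NOT anagrams
Result: 0

0


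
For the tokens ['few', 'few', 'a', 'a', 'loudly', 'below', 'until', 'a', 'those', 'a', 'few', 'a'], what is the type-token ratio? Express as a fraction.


Tokens: 12
Unique types: ('a', 'below', 'few', 'loudly', 'those', 'until') = 6
TTR = 6/12
Simplify: divide both by 6 -> 1/2
TTR = 1/2

1/2


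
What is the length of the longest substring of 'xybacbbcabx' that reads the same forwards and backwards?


Scanning 'xybacbbcabx' for palindromic substrings.
Substring at positions 2-9: 'bacbbcab'.
Check: reverse('bacbbcab') = 'bacbbcab' -> palindrome confirmed.
Neighbouring characters ('y' / 'x') break symmetry, so it cannot extend further.
No longer palindromic substring exists; longest length = 8

8


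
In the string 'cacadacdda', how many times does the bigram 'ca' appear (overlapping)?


Scanning 'cacadacdda' for bigram 'ca':
  Position 0: 'ca' -> MATCH
  Position 1: 'ac' -> no
  Position 2: 'ca' -> MATCH
  Position 3: 'ad' -> no
  Position 4: 'da' -> no
  Position 5: 'ac' -> no
  Position 6: 'cd' -> no
  Position 7: 'dd' -> no
  Position 8: 'da' -> no
Total matches: 2

2


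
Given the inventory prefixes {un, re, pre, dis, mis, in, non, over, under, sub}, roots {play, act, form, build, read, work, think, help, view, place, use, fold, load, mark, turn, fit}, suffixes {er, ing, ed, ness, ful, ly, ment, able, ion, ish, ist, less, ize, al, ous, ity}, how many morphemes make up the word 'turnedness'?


Segmenting 'turnedness' against the inventory:
  'turn' -> root (morpheme 1)
  'ed' -> suffix (morpheme 2)
  'ness' -> suffix (morpheme 3)
Total morphemes: 3

3


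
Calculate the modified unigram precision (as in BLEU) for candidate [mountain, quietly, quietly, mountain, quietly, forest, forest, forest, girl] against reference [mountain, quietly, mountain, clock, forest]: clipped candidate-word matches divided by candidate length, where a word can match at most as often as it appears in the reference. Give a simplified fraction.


Reference word counts: {'clock': 1, 'forest': 1, 'mountain': 2, 'quietly': 1}
Checking each candidate word (with clipping):
  'mountain' -> in reference (ref count 2, used 1/2) -> match (matches: 1)
  'quietly' -> in reference (ref count 1, used 1/1) -> match (matches: 2)
  'quietly' -> ref count 1 already used up (1/1) -> clipped, no match (matches: 2)
  'mountain' -> in reference (ref count 2, used 2/2) -> match (matches: 3)
  'quietly' -> ref count 1 already used up (1/1) -> clipped, no match (matches: 3)
  'forest' -> in reference (ref count 1, used 1/1) -> match (matches: 4)
  'forest' -> ref count 1 already used up (1/1) -> clipped, no match (matches: 4)
  'forest' -> ref count 1 already used up (1/1) -> clipped, no match (matches: 4)
  'girl' -> not in reference -> no match (matches: 4)
Clipped matches: 4, Candidate length: 9
Precision = 4/9

4/9


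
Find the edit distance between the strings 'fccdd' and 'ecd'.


Building DP table for s1='fccdd' (len 5) and s2='ecd' (len 3):
       e  c  d
    0  1  2  3
  f 1  1  2  3
  c 2  2  1  2
  c 3  3  2  2
  d 4  4  3  2
  d 5  5  4  3
Edit distance = dp[5][3] = 3

3


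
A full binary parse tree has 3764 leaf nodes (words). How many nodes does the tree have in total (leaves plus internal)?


Leaf nodes (terminals): 3764
Internal nodes = n - 1 = 3764 - 1 = 3763
Total = leaves + internal = 3764 + 3763 = 7527

7527


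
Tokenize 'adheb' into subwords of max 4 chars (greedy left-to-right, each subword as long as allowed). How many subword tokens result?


'adheb' has 5 characters.
Chunking with max size 4:
  Chunk 1: 'adhe' (positions 0-3)
  Chunk 2: 'b' (positions 4-4)
Total chunks: ceil(5 / 4) = 2

2


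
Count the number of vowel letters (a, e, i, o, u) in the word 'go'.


Scanning each character of 'go':
  Position 1: 'g' -> consonant (running count: 0)
  Position 2: 'o' -> vowel (running count: 1)
Total vowels: 1

1


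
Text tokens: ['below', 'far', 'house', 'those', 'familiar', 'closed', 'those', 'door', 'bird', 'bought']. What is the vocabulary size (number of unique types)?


Listing all tokens and tracking unique types:
  Token 1: 'below' -> NEW (unique so far: 1)
  Token 2: 'far' -> NEW (unique so far: 2)
  Token 3: 'house' -> NEW (unique so far: 3)
  Token 4: 'those' -> NEW (unique so far: 4)
  Token 5: 'familiar' -> NEW (unique so far: 5)
  Token 6: 'closed' -> NEW (unique so far: 6)
  Token 7: 'those' -> duplicate (unique so far: 6)
  Token 8: 'door' -> NEW (unique so far: 7)
  Token 9: 'bird' -> NEW (unique so far: 8)
  Token 10: 'bought' -> NEW (unique so far: 9)
Unique types: ('below', 'bird', 'bought', 'closed', 'door', 'familiar', 'far', 'house', 'those')
Vocabulary size: 9

9


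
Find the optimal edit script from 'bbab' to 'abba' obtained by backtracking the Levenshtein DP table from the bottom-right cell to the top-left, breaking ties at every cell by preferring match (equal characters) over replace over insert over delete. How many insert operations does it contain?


Edit distance = 2. Backtracking from cell (4, 4) with preference match > replace > insert > delete,
then listing the resulting alignment 'bbab' -> 'abba' left to right:
  Step 1: insert 'a' [insertion #1]
  Step 2: keep 'b'
  Step 3: keep 'b'
  Step 4: keep 'a'
  Step 5: delete 'b'
Total insertions: 1

1


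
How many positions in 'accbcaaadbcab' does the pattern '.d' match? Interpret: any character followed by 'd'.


Pattern: .d means any character followed by 'd'.
Scanning 'accbcaaadbcab' position-by-position:
  Pos 0: window 'ac' -> no
  Pos 1: window 'cc' -> no
  Pos 2: window 'cb' -> no
  Pos 3: window 'bc' -> no
  Pos 4: window 'ca' -> no
  Pos 5: window 'aa' -> no
  Pos 6: window 'aa' -> no
  Pos 7: window 'ad' -> MATCH
  Pos 8: window 'db' -> no
  Pos 9: window 'bc' -> no
  Pos 10: window 'ca' -> no
  Pos 11: window 'ab' -> no
  Pos 12: window 'b' -> no
Total matches: 1

1


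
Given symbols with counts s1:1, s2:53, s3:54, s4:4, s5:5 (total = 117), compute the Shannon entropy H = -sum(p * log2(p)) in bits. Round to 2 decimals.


Computing entropy H = -sum(p_i * log2(p_i)):
  s1: p = 1/117 = 0.0085, -p*log2(p) = 0.0587
  s2: p = 53/117 = 0.4530, -p*log2(p) = 0.5175
  s3: p = 54/117 = 0.4615, -p*log2(p) = 0.5148
  s4: p = 4/117 = 0.0342, -p*log2(p) = 0.1665
  s5: p = 5/117 = 0.0427, -p*log2(p) = 0.1944
H = sum of terms = 1.4519
Rounded to 2 decimals: 1.45

1.45


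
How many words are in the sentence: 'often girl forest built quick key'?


Counting words by splitting on spaces:
  Word 1: 'often'
  Word 2: 'girl'
  Word 3: 'forest'
  Word 4: 'built'
  Word 5: 'quick'
  Word 6: 'key'
Total words: 6

6


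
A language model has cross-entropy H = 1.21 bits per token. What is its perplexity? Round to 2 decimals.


Perplexity formula: PP = 2^H
H = 1.21
PP = 2^1.21
Decompose: 2^1.21 = 2^1 * 2^0.21
2^1 = 2, 2^0.21 ~ 1.1566882
PP ~ 2 * 1.1566882 = 2.3133764
Rounded to 2 decimals: 2.31

2.31


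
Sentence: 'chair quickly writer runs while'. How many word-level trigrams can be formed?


Word trigrams from [5] words:
  Trigram 1: (chair quickly writer)
  Trigram 2: (quickly writer runs)
  Trigram 3: (writer runs while)
Total word trigrams: 5 - 2 = 3

3


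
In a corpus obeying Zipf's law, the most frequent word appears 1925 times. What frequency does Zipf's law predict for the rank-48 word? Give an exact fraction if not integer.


Zipf's law: freq(rank) = f1 / rank
f1 = 1925, rank = 48
freq = 1925 / 48
GCD(1925, 48) = 1
Simplified: 1925/48

1925/48


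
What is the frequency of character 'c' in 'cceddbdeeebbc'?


Scanning 'cceddbdeeebbc' for 'c':
  Position 0: 'c' -> MATCH (count: 1)
  Position 1: 'c' -> MATCH (count: 2)
  Position 12: 'c' -> MATCH (count: 3)
Total occurrences of 'c': 3

3


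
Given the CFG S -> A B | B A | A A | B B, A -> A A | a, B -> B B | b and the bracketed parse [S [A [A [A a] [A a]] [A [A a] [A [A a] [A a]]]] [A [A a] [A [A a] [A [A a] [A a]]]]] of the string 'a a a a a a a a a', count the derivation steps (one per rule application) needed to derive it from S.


Every bracketed nonterminal node [X ...] in the tree is produced by exactly one rule application.
Reading the tree off as a leftmost derivation:
  Step 1: S  =>  A A   (applied S -> A A)
  Step 2: A A  =>  A A A   (applied A -> A A)
  Step 3: A A A  =>  A A A A   (applied A -> A A)
  Step 4: A A A A  =>  a A A A   (applied A -> a)
  Step 5: a A A A  =>  a a A A   (applied A -> a)
  Step 6: a a A A  =>  a a A A A   (applied A -> A A)
  Step 7: a a A A A  =>  a a a A A   (applied A -> a)
  Step 8: a a a A A  =>  a a a A A A   (applied A -> A A)
  Step 9: a a a A A A  =>  a a a a A A   (applied A -> a)
  Step 10: a a a a A A  =>  a a a a a A   (applied A -> a)
  Step 11: a a a a a A  =>  a a a a a A A   (applied A -> A A)
  Step 12: a a a a a A A  =>  a a a a a a A   (applied A -> a)
  Step 13: a a a a a a A  =>  a a a a a a A A   (applied A -> A A)
  Step 14: a a a a a a A A  =>  a a a a a a a A   (applied A -> a)
  Step 15: a a a a a a a A  =>  a a a a a a a A A   (applied A -> A A)
  Step 16: a a a a a a a A A  =>  a a a a a a a a A   (applied A -> a)
  Step 17: a a a a a a a a A  =>  a a a a a a a a a   (applied A -> a)
Final yield: a a a a a a a a a
Total rewrite steps: 17

17


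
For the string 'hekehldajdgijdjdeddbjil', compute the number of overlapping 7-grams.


String 'hekehldajdgijdjdeddbjil' has length L = 23.
Number of overlapping n-grams = L - n + 1
Substituting: 23 - 7 + 1 = 17

17


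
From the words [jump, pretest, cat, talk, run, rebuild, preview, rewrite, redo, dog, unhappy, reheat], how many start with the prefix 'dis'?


Checking each word for prefix 'dis':
  'jump' -> no (count: 0)
  'pretest' -> no (count: 0)
  'cat' -> no (count: 0)
  'talk' -> no (count: 0)
  'run' -> no (count: 0)
  'rebuild' -> no (count: 0)
  'preview' -> no (count: 0)
  'rewrite' -> no (count: 0)
  'redo' -> no (count: 0)
  'dog' -> no (count: 0)
  'unhappy' -> no (count: 0)
  'reheat' -> no (count: 0)
Total with prefix 'dis': 0

0


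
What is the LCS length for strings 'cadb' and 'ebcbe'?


DP table for LCS of 'cadb' and 'ebcbe':
       e  b  c  b  e
    0  0  0  0  0  0
  c 0  0  0  1  1  1
  a 0  0  0  1  1  1
  d 0  0  0  1  1  1
  b 0  0  1  1  2  2
LCS: 'cb'
LCS length = 2

2


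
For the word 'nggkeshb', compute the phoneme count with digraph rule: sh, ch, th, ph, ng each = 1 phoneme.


Parsing 'nggkeshb' greedily, digraphs first:
  'ng' -> digraph (1 consonant phoneme) (phonemes so far: 1)
  'g' -> consonant phoneme (phonemes so far: 2)
  'k' -> consonant phoneme (phonemes so far: 3)
  'e' -> vowel phoneme (phonemes so far: 4)
  'sh' -> digraph (1 consonant phoneme) (phonemes so far: 5)
  'b' -> consonant phoneme (phonemes so far: 6)
Total phonemes: 6

6


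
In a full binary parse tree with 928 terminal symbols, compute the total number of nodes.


Leaf nodes (terminals): 928
Internal nodes = n - 1 = 928 - 1 = 927
Total = leaves + internal = 928 + 927 = 1855

1855


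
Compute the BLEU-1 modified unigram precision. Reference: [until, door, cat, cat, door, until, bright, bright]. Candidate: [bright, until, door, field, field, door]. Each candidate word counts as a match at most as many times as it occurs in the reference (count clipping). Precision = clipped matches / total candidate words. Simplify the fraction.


Reference word counts: {'bright': 2, 'cat': 2, 'door': 2, 'until': 2}
Checking each candidate word (with clipping):
  'bright' -> in reference (ref count 2, used 1/2) -> match (matches: 1)
  'until' -> in reference (ref count 2, used 1/2) -> match (matches: 2)
  'door' -> in reference (ref count 2, used 1/2) -> match (matches: 3)
  'field' -> not in reference -> no match (matches: 3)
  'field' -> not in reference -> no match (matches: 3)
  'door' -> in reference (ref count 2, used 2/2) -> match (matches: 4)
Clipped matches: 4, Candidate length: 6
Precision = 4/6 = 2/3

2/3


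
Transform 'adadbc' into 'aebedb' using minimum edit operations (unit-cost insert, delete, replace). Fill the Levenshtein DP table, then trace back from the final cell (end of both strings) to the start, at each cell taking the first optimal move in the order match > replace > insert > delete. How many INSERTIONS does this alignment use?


Edit distance = 4. Backtracking from cell (6, 6) with preference match > replace > insert > delete,
then listing the resulting alignment 'adadbc' -> 'aebedb' left to right:
  Step 1: keep 'a'
  Step 2: insert 'e' [insertion #1]
  Step 3: replace d->b
  Step 4: replace a->e
  Step 5: keep 'd'
  Step 6: keep 'b'
  Step 7: delete 'c'
Total insertions: 1

1


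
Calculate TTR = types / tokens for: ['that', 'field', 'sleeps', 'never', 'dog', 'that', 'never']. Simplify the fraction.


Tokens: 7
Unique types: ('dog', 'field', 'never', 'sleeps', 'that') = 5
TTR = 5/7
Already in lowest terms.

5/7


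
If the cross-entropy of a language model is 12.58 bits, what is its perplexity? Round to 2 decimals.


Perplexity formula: PP = 2^H
H = 12.58
PP = 2^12.58
Decompose: 2^12.58 = 2^12 * 2^0.58
2^12 = 4096, 2^0.58 ~ 1.4948492
PP ~ 4096 * 1.4948492 = 6122.9023232
Rounded to 2 decimals: 6122.90

6122.90


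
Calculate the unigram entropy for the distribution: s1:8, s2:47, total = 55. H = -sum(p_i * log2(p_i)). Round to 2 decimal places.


Computing entropy H = -sum(p_i * log2(p_i)):
  s1: p = 8/55 = 0.1455, -p*log2(p) = 0.4046
  s2: p = 47/55 = 0.8545, -p*log2(p) = 0.1938
H = sum of terms = 0.5984
Rounded to 2 decimals: 0.60

0.60


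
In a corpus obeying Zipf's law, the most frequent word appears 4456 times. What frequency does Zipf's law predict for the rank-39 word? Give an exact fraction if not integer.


Zipf's law: freq(rank) = f1 / rank
f1 = 4456, rank = 39
freq = 4456 / 39
GCD(4456, 39) = 1
Simplified: 4456/39

4456/39


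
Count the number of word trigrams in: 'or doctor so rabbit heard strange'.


Word trigrams from [6] words:
  Trigram 1: (or doctor so)
  Trigram 2: (doctor so rabbit)
  Trigram 3: (so rabbit heard)
  Trigram 4: (rabbit heard strange)
Total word trigrams: 6 - 2 = 4

4


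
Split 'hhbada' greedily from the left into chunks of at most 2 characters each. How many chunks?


'hhbada' has 6 characters.
Chunking with max size 2:
  Chunk 1: 'hh' (positions 0-1)
  Chunk 2: 'ba' (positions 2-3)
  Chunk 3: 'da' (positions 4-5)
Total chunks: ceil(6 / 2) = 3

3


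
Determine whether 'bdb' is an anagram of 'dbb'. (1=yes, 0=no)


Sort characters of 'bdb': 'bbd'
Sort characters of 'dbb': 'bbd'
Sorted forms match -> they ARE anagrams
Result: 1

1


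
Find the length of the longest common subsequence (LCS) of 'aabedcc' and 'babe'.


DP table for LCS of 'aabedcc' and 'babe':
       b  a  b  e
    0  0  0  0  0
  a 0  0  1  1  1
  a 0  0  1  1  1
  b 0  1  1  2  2
  e 0  1  1  2  3
  d 0  1  1  2  3
  c 0  1  1  2  3
  c 0  1  1  2  3
LCS: 'abe'
LCS length = 3

3


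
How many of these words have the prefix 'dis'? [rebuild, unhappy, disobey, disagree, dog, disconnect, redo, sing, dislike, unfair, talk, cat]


Checking each word for prefix 'dis':
  'rebuild' -> no (count: 0)
  'unhappy' -> no (count: 0)
  'disobey' -> YES, starts with 'dis' (count: 1)
  'disagree' -> YES, starts with 'dis' (count: 2)
  'dog' -> no (count: 2)
  'disconnect' -> YES, starts with 'dis' (count: 3)
  'redo' -> no (count: 3)
  'sing' -> no (count: 3)
  'dislike' -> YES, starts with 'dis' (count: 4)
  'unfair' -> no (count: 4)
  'talk' -> no (count: 4)
  'cat' -> no (count: 4)
Total with prefix 'dis': 4

4


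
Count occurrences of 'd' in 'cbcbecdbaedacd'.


Scanning 'cbcbecdbaedacd' for 'd':
  Position 6: 'd' -> MATCH (count: 1)
  Position 10: 'd' -> MATCH (count: 2)
  Position 13: 'd' -> MATCH (count: 3)
Total occurrences of 'd': 3

3


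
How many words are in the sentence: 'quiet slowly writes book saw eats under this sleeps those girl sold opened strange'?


Counting words by splitting on spaces:
  Word 1: 'quiet'
  Word 2: 'slowly'
  Word 3: 'writes'
  Word 4: 'book'
  Word 5: 'saw'
  Word 6: 'eats'
  Word 7: 'under'
  Word 8: 'this'
  Word 9: 'sleeps'
  Word 10: 'those'
  Word 11: 'girl'
  Word 12: 'sold'
  Word 13: 'opened'
  Word 14: 'strange'
Total words: 14

14


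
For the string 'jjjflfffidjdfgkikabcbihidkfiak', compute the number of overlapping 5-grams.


String 'jjjflfffidjdfgkikabcbihidkfiak' has length L = 30.
Number of overlapping n-grams = L - n + 1
Substituting: 30 - 5 + 1 = 26

26


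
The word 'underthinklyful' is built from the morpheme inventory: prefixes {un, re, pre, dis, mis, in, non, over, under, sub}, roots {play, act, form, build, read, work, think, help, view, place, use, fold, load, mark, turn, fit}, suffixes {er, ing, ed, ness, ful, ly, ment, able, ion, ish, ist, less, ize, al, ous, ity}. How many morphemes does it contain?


Segmenting 'underthinklyful' against the inventory:
  'under' -> prefix (morpheme 1)
  'think' -> root (morpheme 2)
  'ly' -> suffix (morpheme 3)
  'ful' -> suffix (morpheme 4)
Total morphemes: 4

4


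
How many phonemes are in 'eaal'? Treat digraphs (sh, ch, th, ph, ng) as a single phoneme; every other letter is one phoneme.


Parsing 'eaal' greedily, digraphs first:
  'e' -> vowel phoneme (phonemes so far: 1)
  'a' -> vowel phoneme (phonemes so far: 2)
  'a' -> vowel phoneme (phonemes so far: 3)
  'l' -> consonant phoneme (phonemes so far: 4)
Total phonemes: 4

4


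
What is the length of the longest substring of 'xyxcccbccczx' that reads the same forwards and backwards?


Scanning 'xyxcccbccczx' for palindromic substrings.
Substring at positions 3-9: 'cccbccc'.
Check: reverse('cccbccc') = 'cccbccc' -> palindrome confirmed.
Neighbouring characters ('x' / 'z') break symmetry, so it cannot extend further.
No longer palindromic substring exists; longest length = 7

7


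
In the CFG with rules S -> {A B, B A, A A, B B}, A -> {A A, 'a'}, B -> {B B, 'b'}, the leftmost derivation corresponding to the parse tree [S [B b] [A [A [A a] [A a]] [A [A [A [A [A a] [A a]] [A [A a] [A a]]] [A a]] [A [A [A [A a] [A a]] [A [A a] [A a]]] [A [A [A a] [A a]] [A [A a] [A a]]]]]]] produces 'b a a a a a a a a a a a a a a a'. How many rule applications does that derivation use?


Every bracketed nonterminal node [X ...] in the tree is produced by exactly one rule application.
Reading the tree off as a leftmost derivation:
  Step 1: S  =>  B A   (applied S -> B A)
  Step 2: B A  =>  b A   (applied B -> b)
  Step 3: b A  =>  b A A   (applied A -> A A)
  Step 4: b A A  =>  b A A A   (applied A -> A A)
  Step 5: b A A A  =>  b a A A   (applied A -> a)
  Step 6: b a A A  =>  b a a A   (applied A -> a)
  Step 7: b a a A  =>  b a a A A   (applied A -> A A)
  Step 8: b a a A A  =>  b a a A A A   (applied A -> A A)
  Step 9: b a a A A A  =>  b a a A A A A   (applied A -> A A)
  Step 10: b a a A A A A  =>  b a a A A A A A   (applied A -> A A)
  Step 11: b a a A A A A A  =>  b a a a A A A A   (applied A -> a)
  Step 12: b a a a A A A A  =>  b a a a a A A A   (applied A -> a)
  Step 13: b a a a a A A A  =>  b a a a a A A A A   (applied A -> A A)
  Step 14: b a a a a A A A A  =>  b a a a a a A A A   (applied A -> a)
  Step 15: b a a a a a A A A  =>  b a a a a a a A A   (applied A -> a)
  Step 16: b a a a a a a A A  =>  b a a a a a a a A   (applied A -> a)
  Step 17: b a a a a a a a A  =>  b a a a a a a a A A   (applied A -> A A)
  Step 18: b a a a a a a a A A  =>  b a a a a a a a A A A   (applied A -> A A)
  Step 19: b a a a a a a a A A A  =>  b a a a a a a a A A A A   (applied A -> A A)
  Step 20: b a a a a a a a A A A A  =>  b a a a a a a a a A A A   (applied A -> a)
  Step 21: b a a a a a a a a A A A  =>  b a a a a a a a a a A A   (applied A -> a)
  Step 22: b a a a a a a a a a A A  =>  b a a a a a a a a a A A A   (applied A -> A A)
  Step 23: b a a a a a a a a a A A A  =>  b a a a a a a a a a a A A   (applied A -> a)
  Step 24: b a a a a a a a a a a A A  =>  b a a a a a a a a a a a A   (applied A -> a)
  Step 25: b a a a a a a a a a a a A  =>  b a a a a a a a a a a a A A   (applied A -> A A)
  Step 26: b a a a a a a a a a a a A A  =>  b a a a a a a a a a a a A A A   (applied A -> A A)
  Step 27: b a a a a a a a a a a a A A A  =>  b a a a a a a a a a a a a A A   (applied A -> a)
  Step 28: b a a a a a a a a a a a a A A  =>  b a a a a a a a a a a a a a A   (applied A -> a)
  Step 29: b a a a a a a a a a a a a a A  =>  b a a a a a a a a a a a a a A A   (applied A -> A A)
  Step 30: b a a a a a a a a a a a a a A A  =>  b a a a a a a a a a a a a a a A   (applied A -> a)
  Step 31: b a a a a a a a a a a a a a a A  =>  b a a a a a a a a a a a a a a a   (applied A -> a)
Final yield: b a a a a a a a a a a a a a a a
Total rewrite steps: 31

31


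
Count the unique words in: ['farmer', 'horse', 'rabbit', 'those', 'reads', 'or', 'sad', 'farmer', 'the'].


Listing all tokens and tracking unique types:
  Token 1: 'farmer' -> NEW (unique so far: 1)
  Token 2: 'horse' -> NEW (unique so far: 2)
  Token 3: 'rabbit' -> NEW (unique so far: 3)
  Token 4: 'those' -> NEW (unique so far: 4)
  Token 5: 'reads' -> NEW (unique so far: 5)
  Token 6: 'or' -> NEW (unique so far: 6)
  Token 7: 'sad' -> NEW (unique so far: 7)
  Token 8: 'farmer' -> duplicate (unique so far: 7)
  Token 9: 'the' -> NEW (unique so far: 8)
Unique types: ('farmer', 'horse', 'or', 'rabbit', 'reads', 'sad', 'the', 'those')
Vocabulary size: 8

8


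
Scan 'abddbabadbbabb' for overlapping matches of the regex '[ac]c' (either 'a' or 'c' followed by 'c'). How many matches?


Pattern: [ac]c means either 'a' or 'c' followed by 'c'.
Scanning 'abddbabadbbabb' position-by-position:
  Pos 0: window 'ab' -> no
  Pos 1: window 'bd' -> no
  Pos 2: window 'dd' -> no
  Pos 3: window 'db' -> no
  Pos 4: window 'ba' -> no
  Pos 5: window 'ab' -> no
  Pos 6: window 'ba' -> no
  Pos 7: window 'ad' -> no
  Pos 8: window 'db' -> no
  Pos 9: window 'bb' -> no
  Pos 10: window 'ba' -> no
  Pos 11: window 'ab' -> no
  Pos 12: window 'bb' -> no
  Pos 13: window 'b' -> no
Total matches: 0

0
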